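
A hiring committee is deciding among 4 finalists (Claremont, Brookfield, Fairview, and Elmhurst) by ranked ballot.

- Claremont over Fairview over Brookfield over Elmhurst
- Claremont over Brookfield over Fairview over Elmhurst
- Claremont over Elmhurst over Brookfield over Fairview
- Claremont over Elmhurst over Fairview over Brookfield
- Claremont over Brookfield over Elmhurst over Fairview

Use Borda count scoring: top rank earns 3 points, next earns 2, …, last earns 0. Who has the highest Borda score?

Borda scores:
  Claremont: 3 + 3 + 3 + 3 + 3 = 15
  Brookfield: 1 + 2 + 1 + 0 + 2 = 6
  Fairview: 2 + 1 + 0 + 1 + 0 = 4
  Elmhurst: 0 + 0 + 2 + 2 + 1 = 5
Claremont has the highest total.

Claremont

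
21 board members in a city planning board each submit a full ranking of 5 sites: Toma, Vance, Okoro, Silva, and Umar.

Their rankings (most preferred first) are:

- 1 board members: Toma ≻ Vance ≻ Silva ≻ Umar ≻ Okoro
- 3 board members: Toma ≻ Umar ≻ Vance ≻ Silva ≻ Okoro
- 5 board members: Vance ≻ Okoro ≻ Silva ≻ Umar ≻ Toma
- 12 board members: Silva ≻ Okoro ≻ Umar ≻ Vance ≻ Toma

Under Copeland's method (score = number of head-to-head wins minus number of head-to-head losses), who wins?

Silva

Pairwise results:
  Toma vs Vance: Vance wins 17–4.
  Toma vs Okoro: Okoro wins 17–4.
  Toma vs Silva: Silva wins 17–4.
  Toma vs Umar: Umar wins 17–4.
  Vance vs Okoro: Okoro wins 12–9.
  Vance vs Silva: Silva wins 12–9.
  Vance vs Umar: Umar wins 15–6.
  Okoro vs Silva: Silva wins 16–5.
  Okoro vs Umar: Okoro wins 17–4.
  Silva vs Umar: Silva wins 18–3.
Copeland scores (wins − losses):
  Toma: 0 − 4 = -4
  Vance: 1 − 3 = -2
  Okoro: 3 − 1 = 2
  Silva: 4 − 0 = 4
  Umar: 2 − 2 = 0
Silva has the best Copeland score.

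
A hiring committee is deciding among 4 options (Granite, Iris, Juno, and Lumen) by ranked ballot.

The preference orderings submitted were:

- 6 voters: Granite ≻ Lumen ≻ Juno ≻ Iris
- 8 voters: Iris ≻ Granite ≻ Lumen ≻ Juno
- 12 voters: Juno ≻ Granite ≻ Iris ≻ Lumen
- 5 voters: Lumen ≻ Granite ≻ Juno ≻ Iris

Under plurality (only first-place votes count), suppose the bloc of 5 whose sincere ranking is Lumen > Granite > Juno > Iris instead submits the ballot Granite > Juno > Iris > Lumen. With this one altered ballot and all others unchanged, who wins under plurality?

Juno

First-place totals with the altered ballot: Granite 11, Iris 8, Juno 12, Lumen 0.
The winner is unchanged: still Juno.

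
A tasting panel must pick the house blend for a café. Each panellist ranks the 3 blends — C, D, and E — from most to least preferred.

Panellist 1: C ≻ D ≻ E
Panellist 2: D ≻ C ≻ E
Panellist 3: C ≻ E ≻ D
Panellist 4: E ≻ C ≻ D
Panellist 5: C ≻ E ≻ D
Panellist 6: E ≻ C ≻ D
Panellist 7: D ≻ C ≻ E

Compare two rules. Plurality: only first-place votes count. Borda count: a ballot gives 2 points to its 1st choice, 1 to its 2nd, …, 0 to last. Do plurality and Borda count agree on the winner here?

Yes

Plurality first-place counts: C 3, D 2, E 2 → C.
Borda totals: C 10, D 5, E 6 → C.
The two rules agree on C.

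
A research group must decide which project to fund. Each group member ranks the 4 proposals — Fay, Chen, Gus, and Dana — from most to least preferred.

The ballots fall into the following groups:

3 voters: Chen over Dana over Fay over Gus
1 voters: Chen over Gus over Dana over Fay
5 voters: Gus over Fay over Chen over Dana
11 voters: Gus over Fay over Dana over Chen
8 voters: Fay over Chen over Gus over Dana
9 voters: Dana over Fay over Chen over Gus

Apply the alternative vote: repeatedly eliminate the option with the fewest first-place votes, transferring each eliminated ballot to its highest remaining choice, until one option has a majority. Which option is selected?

Gus

Round 1: Gus 16, Dana 9, Fay 8, Chen 4. Chen has the fewest and is eliminated.
Round 2: Gus 17, Dana 12, Fay 8. Fay has the fewest and is eliminated.
Round 3: Gus 25, Dana 12. Gus has a majority.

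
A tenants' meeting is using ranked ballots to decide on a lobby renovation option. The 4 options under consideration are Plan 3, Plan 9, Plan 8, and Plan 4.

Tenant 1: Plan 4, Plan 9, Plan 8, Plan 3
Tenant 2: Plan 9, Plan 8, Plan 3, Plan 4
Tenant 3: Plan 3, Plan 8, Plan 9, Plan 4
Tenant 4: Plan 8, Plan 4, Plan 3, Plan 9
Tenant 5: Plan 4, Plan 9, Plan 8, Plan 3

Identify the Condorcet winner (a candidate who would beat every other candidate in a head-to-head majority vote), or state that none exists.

Head-to-head results (5 voters total):
Plan 3 vs Plan 9: Plan 9 wins 3–2.
Plan 3 vs Plan 8: Plan 8 wins 4–1.
Plan 3 vs Plan 4: Plan 4 wins 3–2.
Plan 9 vs Plan 8: Plan 9 wins 3–2.
Plan 9 vs Plan 4: Plan 4 wins 3–2.
Plan 8 vs Plan 4: Plan 8 wins 3–2.
No candidate beats all others: Plan 9 beats Plan 8 beats Plan 4 beats Plan 9, a majority cycle.

None — there is no Condorcet winner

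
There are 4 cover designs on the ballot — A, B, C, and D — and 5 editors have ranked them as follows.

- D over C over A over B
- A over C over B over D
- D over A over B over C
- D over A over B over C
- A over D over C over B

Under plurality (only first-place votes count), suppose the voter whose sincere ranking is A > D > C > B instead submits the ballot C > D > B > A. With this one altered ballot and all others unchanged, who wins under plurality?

First-place totals with the altered ballot: A 1, B 0, C 1, D 3.
The winner is unchanged: still D.

D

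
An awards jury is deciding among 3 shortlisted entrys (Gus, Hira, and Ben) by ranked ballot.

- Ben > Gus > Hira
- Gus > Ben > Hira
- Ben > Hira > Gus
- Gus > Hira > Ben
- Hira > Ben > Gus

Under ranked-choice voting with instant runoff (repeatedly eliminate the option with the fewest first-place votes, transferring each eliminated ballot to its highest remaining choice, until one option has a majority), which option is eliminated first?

Round 1: Gus 2, Ben 2, Hira 1. Hira has the fewest and is eliminated.
Round 2: Ben 3, Gus 2. Ben has a majority.

Hira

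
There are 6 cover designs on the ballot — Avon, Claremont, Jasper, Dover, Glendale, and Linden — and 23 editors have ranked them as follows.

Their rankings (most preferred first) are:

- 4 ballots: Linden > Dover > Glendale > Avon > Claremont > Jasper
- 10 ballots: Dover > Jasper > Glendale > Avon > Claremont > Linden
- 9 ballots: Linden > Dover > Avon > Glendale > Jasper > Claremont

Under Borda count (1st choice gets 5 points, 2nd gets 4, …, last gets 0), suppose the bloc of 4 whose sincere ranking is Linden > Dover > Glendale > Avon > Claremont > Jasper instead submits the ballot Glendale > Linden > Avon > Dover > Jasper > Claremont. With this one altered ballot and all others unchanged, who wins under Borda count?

Borda totals with the altered ballot: Avon 59, Claremont 10, Jasper 53, Dover 94, Glendale 68, Linden 61.
The winner is unchanged: still Dover.

Dover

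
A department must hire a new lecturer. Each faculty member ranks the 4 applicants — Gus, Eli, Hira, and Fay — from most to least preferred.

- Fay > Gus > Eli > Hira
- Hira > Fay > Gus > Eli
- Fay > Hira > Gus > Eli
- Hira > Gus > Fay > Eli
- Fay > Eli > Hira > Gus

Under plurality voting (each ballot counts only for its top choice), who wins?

First-place vote totals:
  Gus: 0
  Eli: 0
  Hira: 2
  Fay: 3
Fay has the most first-place votes.

Fay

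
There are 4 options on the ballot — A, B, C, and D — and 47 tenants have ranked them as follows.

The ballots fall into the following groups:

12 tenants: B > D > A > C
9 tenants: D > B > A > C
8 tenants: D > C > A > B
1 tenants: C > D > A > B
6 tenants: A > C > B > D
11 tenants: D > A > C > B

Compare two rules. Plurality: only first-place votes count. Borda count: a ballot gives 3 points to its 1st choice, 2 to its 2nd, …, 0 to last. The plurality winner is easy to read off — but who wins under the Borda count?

D

Plurality first-place counts: A 6, B 12, C 1, D 28 → D.
Borda totals: A 70, B 60, C 42, D 110 → D.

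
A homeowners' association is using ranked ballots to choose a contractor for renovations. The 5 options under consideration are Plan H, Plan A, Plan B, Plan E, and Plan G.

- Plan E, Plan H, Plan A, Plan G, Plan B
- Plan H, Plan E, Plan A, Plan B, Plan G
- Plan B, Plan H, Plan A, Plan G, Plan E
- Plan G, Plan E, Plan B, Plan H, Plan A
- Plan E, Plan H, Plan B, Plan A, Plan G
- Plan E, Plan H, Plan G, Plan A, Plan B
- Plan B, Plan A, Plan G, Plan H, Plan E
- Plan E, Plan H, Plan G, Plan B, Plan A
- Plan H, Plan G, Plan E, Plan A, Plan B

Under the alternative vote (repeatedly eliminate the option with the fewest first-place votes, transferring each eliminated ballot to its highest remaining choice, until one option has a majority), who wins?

Round 1: Plan E 4, Plan H 2, Plan B 2, Plan G 1, Plan A 0. Plan A has the fewest and is eliminated.
Round 2: Plan E 4, Plan H 2, Plan B 2, Plan G 1. Plan G has the fewest and is eliminated.
Round 3: Plan E 5, Plan H 2, Plan B 2. Plan E has a majority.

Plan E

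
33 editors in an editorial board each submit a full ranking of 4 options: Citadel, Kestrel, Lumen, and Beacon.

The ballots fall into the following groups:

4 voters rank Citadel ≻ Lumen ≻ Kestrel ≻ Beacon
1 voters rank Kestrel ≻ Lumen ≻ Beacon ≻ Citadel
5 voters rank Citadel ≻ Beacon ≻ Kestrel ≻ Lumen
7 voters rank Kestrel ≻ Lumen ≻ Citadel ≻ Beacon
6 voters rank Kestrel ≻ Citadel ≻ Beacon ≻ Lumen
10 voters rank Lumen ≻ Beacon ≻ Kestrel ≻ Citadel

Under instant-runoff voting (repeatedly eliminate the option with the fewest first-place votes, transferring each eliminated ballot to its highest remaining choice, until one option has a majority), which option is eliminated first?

Beacon

Round 1: Kestrel 14, Lumen 10, Citadel 9, Beacon 0. Beacon has the fewest and is eliminated.
Round 2: Kestrel 14, Lumen 10, Citadel 9. Citadel has the fewest and is eliminated.
Round 3: Kestrel 19, Lumen 14. Kestrel has a majority.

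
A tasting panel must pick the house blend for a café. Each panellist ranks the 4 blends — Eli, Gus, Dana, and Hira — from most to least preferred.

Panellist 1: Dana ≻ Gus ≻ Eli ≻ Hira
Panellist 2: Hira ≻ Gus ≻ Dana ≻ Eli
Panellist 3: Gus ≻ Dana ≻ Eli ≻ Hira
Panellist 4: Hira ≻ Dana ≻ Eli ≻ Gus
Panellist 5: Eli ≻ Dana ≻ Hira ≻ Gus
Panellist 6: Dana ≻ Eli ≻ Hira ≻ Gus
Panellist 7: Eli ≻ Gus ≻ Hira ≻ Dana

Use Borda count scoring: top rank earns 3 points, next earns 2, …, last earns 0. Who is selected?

Borda scores:
  Eli: 1 + 0 + 1 + 1 + 3 + 2 + 3 = 11
  Gus: 2 + 2 + 3 + 0 + 0 + 0 + 2 = 9
  Dana: 3 + 1 + 2 + 2 + 2 + 3 + 0 = 13
  Hira: 0 + 3 + 0 + 3 + 1 + 1 + 1 = 9
Dana has the highest total.

Dana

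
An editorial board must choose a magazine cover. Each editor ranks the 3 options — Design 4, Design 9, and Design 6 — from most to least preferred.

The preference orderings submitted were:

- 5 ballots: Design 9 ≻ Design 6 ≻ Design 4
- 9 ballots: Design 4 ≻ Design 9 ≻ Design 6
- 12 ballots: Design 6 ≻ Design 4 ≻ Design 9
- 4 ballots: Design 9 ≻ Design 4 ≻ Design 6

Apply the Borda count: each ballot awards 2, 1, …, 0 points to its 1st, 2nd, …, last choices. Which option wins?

Design 4

Borda scores:
  Design 4: 5·0 + 9·2 + 12·1 + 4·1 = 34
  Design 9: 5·2 + 9·1 + 12·0 + 4·2 = 27
  Design 6: 5·1 + 9·0 + 12·2 + 4·0 = 29
Design 4 has the highest total.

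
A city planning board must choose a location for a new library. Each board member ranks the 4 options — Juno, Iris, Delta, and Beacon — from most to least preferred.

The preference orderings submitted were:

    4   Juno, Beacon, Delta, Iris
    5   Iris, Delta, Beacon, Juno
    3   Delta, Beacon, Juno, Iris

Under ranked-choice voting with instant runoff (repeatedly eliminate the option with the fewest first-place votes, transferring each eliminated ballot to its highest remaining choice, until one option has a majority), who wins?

Juno

Round 1: Iris 5, Juno 4, Delta 3, Beacon 0. Beacon has the fewest and is eliminated.
Round 2: Iris 5, Juno 4, Delta 3. Delta has the fewest and is eliminated.
Round 3: Juno 7, Iris 5. Juno has a majority.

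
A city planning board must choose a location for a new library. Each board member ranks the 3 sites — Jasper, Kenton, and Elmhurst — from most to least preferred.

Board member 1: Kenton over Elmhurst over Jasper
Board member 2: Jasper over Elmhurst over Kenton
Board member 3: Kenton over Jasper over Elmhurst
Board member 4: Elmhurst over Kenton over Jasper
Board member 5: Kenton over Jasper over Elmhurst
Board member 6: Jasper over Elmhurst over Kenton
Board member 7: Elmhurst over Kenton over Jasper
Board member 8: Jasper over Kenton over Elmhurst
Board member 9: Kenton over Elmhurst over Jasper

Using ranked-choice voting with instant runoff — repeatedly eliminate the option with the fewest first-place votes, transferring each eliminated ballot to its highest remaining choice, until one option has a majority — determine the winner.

Kenton

Round 1: Kenton 4, Jasper 3, Elmhurst 2. Elmhurst has the fewest and is eliminated.
Round 2: Kenton 6, Jasper 3. Kenton has a majority.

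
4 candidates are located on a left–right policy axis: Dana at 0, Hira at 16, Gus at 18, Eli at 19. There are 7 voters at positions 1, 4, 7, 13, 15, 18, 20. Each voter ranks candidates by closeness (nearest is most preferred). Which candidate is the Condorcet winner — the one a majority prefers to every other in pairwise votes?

Hira

With single-peaked preferences on a line, the Condorcet winner is the candidate closest to the median voter.
The median voter (position 13) is closest to Hira at 16.
Check: Hira vs Eli — voters closer to Hira: 5 of 7.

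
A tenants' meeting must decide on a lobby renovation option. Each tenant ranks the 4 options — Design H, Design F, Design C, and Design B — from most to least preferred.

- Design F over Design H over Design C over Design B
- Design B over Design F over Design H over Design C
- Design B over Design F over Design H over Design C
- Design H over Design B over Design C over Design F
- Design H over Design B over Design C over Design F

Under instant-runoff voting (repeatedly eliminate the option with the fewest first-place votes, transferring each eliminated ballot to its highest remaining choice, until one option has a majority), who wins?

Round 1: Design H 2, Design B 2, Design F 1, Design C 0. Design C has the fewest and is eliminated.
Round 2: Design H 2, Design B 2, Design F 1. Design F has the fewest and is eliminated.
Round 3: Design H 3, Design B 2. Design H has a majority.

Design H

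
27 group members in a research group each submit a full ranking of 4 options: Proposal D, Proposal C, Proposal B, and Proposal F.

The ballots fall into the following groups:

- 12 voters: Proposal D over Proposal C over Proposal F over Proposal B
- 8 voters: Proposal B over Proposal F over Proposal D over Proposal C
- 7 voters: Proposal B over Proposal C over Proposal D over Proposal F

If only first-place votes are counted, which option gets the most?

Proposal B

First-place vote totals:
  Proposal D: 12
  Proposal C: 0
  Proposal B: 15
  Proposal F: 0
Proposal B has the most first-place votes.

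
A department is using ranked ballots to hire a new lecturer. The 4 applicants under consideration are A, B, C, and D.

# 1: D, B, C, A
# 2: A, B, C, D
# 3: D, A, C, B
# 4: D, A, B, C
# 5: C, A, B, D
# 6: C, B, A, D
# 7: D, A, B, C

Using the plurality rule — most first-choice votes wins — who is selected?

D

First-place vote totals:
  A: 1
  B: 0
  C: 2
  D: 4
D has the most first-place votes.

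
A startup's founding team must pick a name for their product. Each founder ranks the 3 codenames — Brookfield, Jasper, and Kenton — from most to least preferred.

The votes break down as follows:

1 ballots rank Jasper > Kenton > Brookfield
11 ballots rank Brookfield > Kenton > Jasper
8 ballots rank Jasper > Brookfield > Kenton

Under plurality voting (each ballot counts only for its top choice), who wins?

First-place vote totals:
  Brookfield: 11
  Jasper: 9
  Kenton: 0
Brookfield has the most first-place votes.

Brookfield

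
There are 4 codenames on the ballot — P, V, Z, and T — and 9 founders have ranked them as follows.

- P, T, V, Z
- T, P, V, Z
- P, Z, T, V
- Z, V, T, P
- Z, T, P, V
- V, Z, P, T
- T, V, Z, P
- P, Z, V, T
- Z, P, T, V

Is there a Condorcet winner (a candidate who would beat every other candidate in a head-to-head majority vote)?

Head-to-head results (9 voters total):
P vs V: P wins 6–3.
P vs Z: Z wins 5–4.
P vs T: P wins 5–4.
V vs Z: Z wins 5–4.
V vs T: T wins 6–3.
Z vs T: Z wins 6–3.
Z beats each rival — P (5–4), V (5–4), T (6–3) — so Z is the Condorcet winner.

Yes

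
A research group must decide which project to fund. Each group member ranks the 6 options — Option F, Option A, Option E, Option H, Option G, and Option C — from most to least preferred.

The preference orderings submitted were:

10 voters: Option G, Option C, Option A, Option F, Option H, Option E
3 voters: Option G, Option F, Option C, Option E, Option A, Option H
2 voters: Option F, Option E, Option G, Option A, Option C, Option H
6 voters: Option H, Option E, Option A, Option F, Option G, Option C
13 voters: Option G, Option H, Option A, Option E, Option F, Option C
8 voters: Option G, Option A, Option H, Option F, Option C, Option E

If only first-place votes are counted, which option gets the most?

Option G

First-place vote totals:
  Option F: 2
  Option A: 0
  Option E: 0
  Option H: 6
  Option G: 34
  Option C: 0
Option G has the most first-place votes.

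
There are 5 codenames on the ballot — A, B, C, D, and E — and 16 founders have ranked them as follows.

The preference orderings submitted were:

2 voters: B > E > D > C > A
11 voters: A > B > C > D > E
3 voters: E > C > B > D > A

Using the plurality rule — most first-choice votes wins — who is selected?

First-place vote totals:
  A: 11
  B: 2
  C: 0
  D: 0
  E: 3
A has the most first-place votes.

A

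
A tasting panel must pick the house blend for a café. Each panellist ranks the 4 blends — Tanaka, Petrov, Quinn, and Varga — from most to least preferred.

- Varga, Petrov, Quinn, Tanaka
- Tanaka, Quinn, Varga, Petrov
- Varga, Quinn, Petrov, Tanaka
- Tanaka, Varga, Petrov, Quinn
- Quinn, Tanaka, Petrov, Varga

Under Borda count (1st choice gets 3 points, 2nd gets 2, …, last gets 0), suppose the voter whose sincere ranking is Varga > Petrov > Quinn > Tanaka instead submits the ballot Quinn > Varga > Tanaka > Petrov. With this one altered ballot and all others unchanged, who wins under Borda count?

Borda totals with the altered ballot: Tanaka 9, Petrov 3, Quinn 10, Varga 8.
The switch changes the winner from Varga to Quinn.

Quinn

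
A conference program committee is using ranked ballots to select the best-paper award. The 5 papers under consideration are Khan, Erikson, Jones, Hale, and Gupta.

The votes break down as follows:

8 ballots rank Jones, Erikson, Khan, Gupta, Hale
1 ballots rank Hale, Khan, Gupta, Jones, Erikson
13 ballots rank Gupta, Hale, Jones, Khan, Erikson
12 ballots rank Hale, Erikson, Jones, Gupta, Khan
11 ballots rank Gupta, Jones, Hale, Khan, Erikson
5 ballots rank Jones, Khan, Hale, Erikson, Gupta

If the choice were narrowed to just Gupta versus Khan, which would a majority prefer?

Ballots ranking Gupta above Khan: 13+12+11 = 36.
Ballots ranking Khan above Gupta: 8+1+5 = 14.
Gupta wins the head-to-head, 36–14.

Gupta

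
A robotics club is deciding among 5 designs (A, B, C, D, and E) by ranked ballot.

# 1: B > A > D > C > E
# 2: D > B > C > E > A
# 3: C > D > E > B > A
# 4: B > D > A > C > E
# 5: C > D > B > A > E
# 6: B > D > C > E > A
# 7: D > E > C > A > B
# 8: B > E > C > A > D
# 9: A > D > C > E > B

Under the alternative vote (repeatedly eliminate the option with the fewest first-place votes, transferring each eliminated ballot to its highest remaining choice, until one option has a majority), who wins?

D

Round 1: B 4, C 2, D 2, A 1, E 0. E has the fewest and is eliminated.
Round 2: B 4, C 2, D 2, A 1. A has the fewest and is eliminated.
Round 3: B 4, D 3, C 2. C has the fewest and is eliminated.
Round 4: D 5, B 4. D has a majority.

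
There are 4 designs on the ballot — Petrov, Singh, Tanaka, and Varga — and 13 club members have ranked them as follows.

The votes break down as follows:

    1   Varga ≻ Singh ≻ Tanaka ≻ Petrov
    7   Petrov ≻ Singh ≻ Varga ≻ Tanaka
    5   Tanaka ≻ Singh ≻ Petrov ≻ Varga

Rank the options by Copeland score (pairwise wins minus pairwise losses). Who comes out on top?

Petrov

Pairwise results:
  Petrov vs Singh: Petrov wins 7–6.
  Petrov vs Tanaka: Petrov wins 7–6.
  Petrov vs Varga: Petrov wins 12–1.
  Singh vs Tanaka: Singh wins 8–5.
  Singh vs Varga: Singh wins 12–1.
  Tanaka vs Varga: Varga wins 8–5.
Copeland scores (wins − losses):
  Petrov: 3 − 0 = 3
  Singh: 2 − 1 = 1
  Tanaka: 0 − 3 = -3
  Varga: 1 − 2 = -1
Petrov has the best Copeland score.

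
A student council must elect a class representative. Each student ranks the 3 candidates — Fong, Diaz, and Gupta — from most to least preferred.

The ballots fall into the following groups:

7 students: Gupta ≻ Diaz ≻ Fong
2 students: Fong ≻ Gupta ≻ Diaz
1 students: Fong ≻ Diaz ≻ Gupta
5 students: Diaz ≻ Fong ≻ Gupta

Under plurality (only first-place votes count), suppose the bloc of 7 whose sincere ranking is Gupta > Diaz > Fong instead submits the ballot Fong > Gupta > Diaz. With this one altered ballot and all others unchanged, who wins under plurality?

Fong

First-place totals with the altered ballot: Fong 10, Diaz 5, Gupta 0.
The switch changes the winner from Gupta to Fong.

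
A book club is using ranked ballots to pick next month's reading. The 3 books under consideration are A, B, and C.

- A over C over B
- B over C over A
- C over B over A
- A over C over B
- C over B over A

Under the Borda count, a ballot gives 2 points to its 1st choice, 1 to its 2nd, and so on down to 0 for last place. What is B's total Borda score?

4

Borda scores:
  A: 2 + 0 + 0 + 2 + 0 = 4
  B: 0 + 2 + 1 + 0 + 1 = 4
  C: 1 + 1 + 2 + 1 + 2 = 7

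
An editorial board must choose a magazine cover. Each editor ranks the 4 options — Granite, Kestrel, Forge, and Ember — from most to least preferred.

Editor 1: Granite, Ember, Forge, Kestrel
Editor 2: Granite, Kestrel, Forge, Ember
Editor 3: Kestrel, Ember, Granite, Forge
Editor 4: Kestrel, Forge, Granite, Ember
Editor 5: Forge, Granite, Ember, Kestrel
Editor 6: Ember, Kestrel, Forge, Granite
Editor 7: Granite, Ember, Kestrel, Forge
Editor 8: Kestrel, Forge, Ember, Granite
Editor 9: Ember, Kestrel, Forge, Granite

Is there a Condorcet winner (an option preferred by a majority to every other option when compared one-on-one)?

Head-to-head results (9 voters total):
Granite vs Kestrel: Kestrel wins 5–4.
Granite vs Forge: Forge wins 5–4.
Granite vs Ember: Granite wins 5–4.
Kestrel vs Forge: Kestrel wins 7–2.
Kestrel vs Ember: Ember wins 5–4.
Forge vs Ember: Ember wins 5–4.
No candidate beats all others: Granite beats Ember beats Kestrel beats Granite, a majority cycle.

No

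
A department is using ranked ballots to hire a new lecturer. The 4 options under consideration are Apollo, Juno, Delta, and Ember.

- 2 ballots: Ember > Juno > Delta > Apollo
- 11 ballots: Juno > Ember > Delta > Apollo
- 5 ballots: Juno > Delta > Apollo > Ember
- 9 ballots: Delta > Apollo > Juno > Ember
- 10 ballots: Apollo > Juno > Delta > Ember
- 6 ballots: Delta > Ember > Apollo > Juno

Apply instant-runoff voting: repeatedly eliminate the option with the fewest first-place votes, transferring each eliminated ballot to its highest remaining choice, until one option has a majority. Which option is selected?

Round 1: Juno 16, Delta 15, Apollo 10, Ember 2. Ember has the fewest and is eliminated.
Round 2: Juno 18, Delta 15, Apollo 10. Apollo has the fewest and is eliminated.
Round 3: Juno 28, Delta 15. Juno has a majority.

Juno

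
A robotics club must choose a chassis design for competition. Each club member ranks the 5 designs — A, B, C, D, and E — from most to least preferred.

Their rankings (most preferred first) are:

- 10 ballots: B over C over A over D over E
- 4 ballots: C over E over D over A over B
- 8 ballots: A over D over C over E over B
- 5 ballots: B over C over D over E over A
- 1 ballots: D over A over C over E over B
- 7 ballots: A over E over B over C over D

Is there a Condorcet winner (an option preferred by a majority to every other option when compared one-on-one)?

No

Head-to-head results (35 voters total):
A vs B: A wins 20–15.
A vs C: C wins 19–16.
A vs D: A wins 25–10.
A vs E: A wins 26–9.
B vs C: B wins 22–13.
B vs D: B wins 22–13.
B vs E: E wins 20–15.
C vs D: C wins 26–9.
C vs E: C wins 28–7.
D vs E: D wins 24–11.
No candidate beats all others: A beats B beats C beats A, a majority cycle.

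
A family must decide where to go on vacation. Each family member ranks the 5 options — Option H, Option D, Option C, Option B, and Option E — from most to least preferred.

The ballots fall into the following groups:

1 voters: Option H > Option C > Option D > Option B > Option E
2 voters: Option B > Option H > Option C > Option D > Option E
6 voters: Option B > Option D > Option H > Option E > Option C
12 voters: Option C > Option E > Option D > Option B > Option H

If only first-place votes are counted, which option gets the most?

First-place vote totals:
  Option H: 1
  Option D: 0
  Option C: 12
  Option B: 8
  Option E: 0
Option C has the most first-place votes.

Option C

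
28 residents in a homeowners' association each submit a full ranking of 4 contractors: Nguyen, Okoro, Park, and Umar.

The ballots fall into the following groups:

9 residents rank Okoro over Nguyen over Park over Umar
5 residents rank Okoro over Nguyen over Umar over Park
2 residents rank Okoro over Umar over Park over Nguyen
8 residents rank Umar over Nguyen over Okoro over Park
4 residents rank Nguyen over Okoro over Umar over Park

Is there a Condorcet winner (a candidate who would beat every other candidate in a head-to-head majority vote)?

Head-to-head results (28 voters total):
Nguyen vs Okoro: Okoro wins 16–12.
Nguyen vs Park: Nguyen wins 26–2.
Nguyen vs Umar: Nguyen wins 18–10.
Okoro vs Park: Okoro wins 28–0.
Okoro vs Umar: Okoro wins 20–8.
Park vs Umar: Umar wins 19–9.
Okoro beats each rival — Nguyen (16–12), Park (28–0), Umar (20–8) — so Okoro is the Condorcet winner.

Yes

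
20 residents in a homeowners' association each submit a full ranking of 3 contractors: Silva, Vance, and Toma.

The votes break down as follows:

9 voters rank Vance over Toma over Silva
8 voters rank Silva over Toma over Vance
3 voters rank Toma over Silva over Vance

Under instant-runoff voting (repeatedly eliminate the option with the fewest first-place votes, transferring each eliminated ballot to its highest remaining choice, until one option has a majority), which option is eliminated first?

Toma

Round 1: Vance 9, Silva 8, Toma 3. Toma has the fewest and is eliminated.
Round 2: Silva 11, Vance 9. Silva has a majority.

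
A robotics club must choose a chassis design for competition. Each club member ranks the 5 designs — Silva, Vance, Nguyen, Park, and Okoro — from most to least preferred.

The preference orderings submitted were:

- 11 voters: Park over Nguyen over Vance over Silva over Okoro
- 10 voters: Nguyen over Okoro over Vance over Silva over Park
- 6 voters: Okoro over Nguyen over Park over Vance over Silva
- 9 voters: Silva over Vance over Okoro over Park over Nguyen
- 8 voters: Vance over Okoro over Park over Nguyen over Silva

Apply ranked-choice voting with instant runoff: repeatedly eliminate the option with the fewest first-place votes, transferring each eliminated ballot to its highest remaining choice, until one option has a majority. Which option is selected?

Park

Round 1: Park 11, Nguyen 10, Silva 9, Vance 8, Okoro 6. Okoro has the fewest and is eliminated.
Round 2: Nguyen 16, Park 11, Silva 9, Vance 8. Vance has the fewest and is eliminated.
Round 3: Park 19, Nguyen 16, Silva 9. Silva has the fewest and is eliminated.
Round 4: Park 28, Nguyen 16. Park has a majority.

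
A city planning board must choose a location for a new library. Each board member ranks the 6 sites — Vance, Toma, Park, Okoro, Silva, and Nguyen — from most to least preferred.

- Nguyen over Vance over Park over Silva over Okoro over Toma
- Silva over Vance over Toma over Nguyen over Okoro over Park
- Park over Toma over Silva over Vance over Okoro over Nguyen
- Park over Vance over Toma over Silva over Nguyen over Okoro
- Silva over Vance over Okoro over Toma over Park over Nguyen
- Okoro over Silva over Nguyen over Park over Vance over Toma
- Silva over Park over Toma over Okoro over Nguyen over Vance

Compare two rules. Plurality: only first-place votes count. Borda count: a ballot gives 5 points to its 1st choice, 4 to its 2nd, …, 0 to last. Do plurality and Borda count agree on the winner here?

Yes

Plurality first-place counts: Vance 0, Toma 0, Park 2, Okoro 1, Silva 3, Nguyen 1 → Silva.
Borda totals: Vance 19, Toma 15, Park 20, Okoro 13, Silva 26, Nguyen 12 → Silva.
The two rules agree on Silva.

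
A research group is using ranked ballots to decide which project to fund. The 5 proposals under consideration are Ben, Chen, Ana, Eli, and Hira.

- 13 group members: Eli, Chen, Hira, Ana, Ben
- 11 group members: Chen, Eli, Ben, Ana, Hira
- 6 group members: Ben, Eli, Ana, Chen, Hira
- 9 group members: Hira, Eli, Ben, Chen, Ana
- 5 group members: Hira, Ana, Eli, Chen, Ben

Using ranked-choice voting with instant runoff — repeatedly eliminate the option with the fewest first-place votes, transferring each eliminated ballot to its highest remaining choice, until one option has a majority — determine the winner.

Round 1: Hira 14, Eli 13, Chen 11, Ben 6, Ana 0. Ana has the fewest and is eliminated.
Round 2: Hira 14, Eli 13, Chen 11, Ben 6. Ben has the fewest and is eliminated.
Round 3: Eli 19, Hira 14, Chen 11. Chen has the fewest and is eliminated.
Round 4: Eli 30, Hira 14. Eli has a majority.

Eli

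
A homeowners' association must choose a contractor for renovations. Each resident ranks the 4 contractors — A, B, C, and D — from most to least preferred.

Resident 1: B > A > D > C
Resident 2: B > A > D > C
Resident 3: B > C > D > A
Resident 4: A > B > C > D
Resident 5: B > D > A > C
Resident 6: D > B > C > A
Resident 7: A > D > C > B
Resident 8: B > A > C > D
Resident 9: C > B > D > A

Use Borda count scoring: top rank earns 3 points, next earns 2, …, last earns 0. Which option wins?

Borda scores:
  A: 2 + 2 + 0 + 3 + 1 + 0 + 3 + 2 + 0 = 13
  B: 3 + 3 + 3 + 2 + 3 + 2 + 0 + 3 + 2 = 21
  C: 0 + 0 + 2 + 1 + 0 + 1 + 1 + 1 + 3 = 9
  D: 1 + 1 + 1 + 0 + 2 + 3 + 2 + 0 + 1 = 11
B has the highest total.

B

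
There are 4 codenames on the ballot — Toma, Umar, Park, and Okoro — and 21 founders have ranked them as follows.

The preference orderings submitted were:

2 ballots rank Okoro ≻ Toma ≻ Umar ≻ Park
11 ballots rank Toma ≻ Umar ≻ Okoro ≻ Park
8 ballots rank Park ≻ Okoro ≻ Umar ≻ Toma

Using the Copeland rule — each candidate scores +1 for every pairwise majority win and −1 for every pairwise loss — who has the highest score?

Toma

Pairwise results:
  Toma vs Umar: Toma wins 13–8.
  Toma vs Park: Toma wins 13–8.
  Toma vs Okoro: Toma wins 11–10.
  Umar vs Park: Umar wins 13–8.
  Umar vs Okoro: Umar wins 11–10.
  Park vs Okoro: Okoro wins 13–8.
Copeland scores (wins − losses):
  Toma: 3 − 0 = 3
  Umar: 2 − 1 = 1
  Park: 0 − 3 = -3
  Okoro: 1 − 2 = -1
Toma has the best Copeland score.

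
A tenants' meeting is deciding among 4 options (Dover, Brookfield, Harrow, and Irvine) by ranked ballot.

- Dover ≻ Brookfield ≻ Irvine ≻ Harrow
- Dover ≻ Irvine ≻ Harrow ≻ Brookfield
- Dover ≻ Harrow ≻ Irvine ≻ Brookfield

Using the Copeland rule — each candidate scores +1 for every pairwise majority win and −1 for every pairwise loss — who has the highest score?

Pairwise results:
  Dover vs Brookfield: Dover wins 3–0.
  Dover vs Harrow: Dover wins 3–0.
  Dover vs Irvine: Dover wins 3–0.
  Brookfield vs Harrow: Harrow wins 2–1.
  Brookfield vs Irvine: Irvine wins 2–1.
  Harrow vs Irvine: Irvine wins 2–1.
Copeland scores (wins − losses):
  Dover: 3 − 0 = 3
  Brookfield: 0 − 3 = -3
  Harrow: 1 − 2 = -1
  Irvine: 2 − 1 = 1
Dover has the best Copeland score.

Dover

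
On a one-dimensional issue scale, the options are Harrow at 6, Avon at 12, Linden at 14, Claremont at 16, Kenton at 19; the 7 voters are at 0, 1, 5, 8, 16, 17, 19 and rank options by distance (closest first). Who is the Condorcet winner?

Harrow

With single-peaked preferences on a line, the Condorcet winner is the candidate closest to the median voter.
The median voter (position 8) is closest to Harrow at 6.
Check: Harrow vs Linden — voters closer to Harrow: 4 of 7.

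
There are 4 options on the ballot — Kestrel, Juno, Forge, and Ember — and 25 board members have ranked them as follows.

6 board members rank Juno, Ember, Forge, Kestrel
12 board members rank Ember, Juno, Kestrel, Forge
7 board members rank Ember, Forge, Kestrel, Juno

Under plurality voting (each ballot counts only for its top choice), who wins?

First-place vote totals:
  Kestrel: 0
  Juno: 6
  Forge: 0
  Ember: 19
Ember has the most first-place votes.

Ember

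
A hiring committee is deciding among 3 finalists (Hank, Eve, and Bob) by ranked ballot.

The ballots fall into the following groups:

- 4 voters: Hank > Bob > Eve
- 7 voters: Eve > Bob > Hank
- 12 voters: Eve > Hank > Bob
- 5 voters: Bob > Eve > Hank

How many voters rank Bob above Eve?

9

Ballots ranking Bob above Eve: 4+5 = 9.
Ballots ranking Eve above Bob: 7+12 = 19.
So 9 of 28 voters prefer Bob to Eve.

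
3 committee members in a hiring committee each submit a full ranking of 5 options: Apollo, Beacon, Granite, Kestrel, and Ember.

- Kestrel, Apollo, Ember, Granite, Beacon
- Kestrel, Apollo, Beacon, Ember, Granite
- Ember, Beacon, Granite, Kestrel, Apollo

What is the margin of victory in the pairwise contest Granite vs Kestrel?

1

Ballots ranking Granite above Kestrel: 1.
Ballots ranking Kestrel above Granite: 2.
Kestrel wins 2–1, a margin of 1.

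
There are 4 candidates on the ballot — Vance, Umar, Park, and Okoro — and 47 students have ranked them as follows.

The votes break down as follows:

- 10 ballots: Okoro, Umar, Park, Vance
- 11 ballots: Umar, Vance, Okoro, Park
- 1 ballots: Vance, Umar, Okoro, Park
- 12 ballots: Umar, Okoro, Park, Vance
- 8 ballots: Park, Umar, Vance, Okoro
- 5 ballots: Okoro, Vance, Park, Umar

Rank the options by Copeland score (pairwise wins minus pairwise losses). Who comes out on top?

Umar

Pairwise results:
  Vance vs Umar: Umar wins 41–6.
  Vance vs Park: Park wins 30–17.
  Vance vs Okoro: Okoro wins 27–20.
  Umar vs Park: Umar wins 34–13.
  Umar vs Okoro: Umar wins 32–15.
  Park vs Okoro: Okoro wins 39–8.
Copeland scores (wins − losses):
  Vance: 0 − 3 = -3
  Umar: 3 − 0 = 3
  Park: 1 − 2 = -1
  Okoro: 2 − 1 = 1
Umar has the best Copeland score.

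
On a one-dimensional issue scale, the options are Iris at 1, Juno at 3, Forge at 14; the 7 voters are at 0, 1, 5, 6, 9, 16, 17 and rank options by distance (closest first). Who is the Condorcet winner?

Juno

With single-peaked preferences on a line, the Condorcet winner is the candidate closest to the median voter.
The median voter (position 6) is closest to Juno at 3.
Check: Juno vs Forge — voters closer to Juno: 4 of 7.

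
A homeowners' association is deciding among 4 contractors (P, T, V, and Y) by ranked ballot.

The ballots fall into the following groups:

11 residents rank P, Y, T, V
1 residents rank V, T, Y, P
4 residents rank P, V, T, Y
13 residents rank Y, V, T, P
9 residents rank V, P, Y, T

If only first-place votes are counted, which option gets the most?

First-place vote totals:
  P: 15
  T: 0
  V: 10
  Y: 13
P has the most first-place votes.

P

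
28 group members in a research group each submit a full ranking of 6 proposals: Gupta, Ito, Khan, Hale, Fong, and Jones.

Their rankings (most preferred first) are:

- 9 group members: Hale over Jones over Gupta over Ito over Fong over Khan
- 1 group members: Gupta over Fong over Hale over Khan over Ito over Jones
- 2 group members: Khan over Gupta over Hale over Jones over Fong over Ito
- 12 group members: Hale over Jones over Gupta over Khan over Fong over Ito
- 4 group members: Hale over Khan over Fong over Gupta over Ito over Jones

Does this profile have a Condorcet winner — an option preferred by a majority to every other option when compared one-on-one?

Yes

Head-to-head results (28 voters total):
Gupta vs Ito: Gupta wins 28–0.
Gupta vs Khan: Gupta wins 22–6.
Gupta vs Hale: Hale wins 25–3.
Gupta vs Fong: Gupta wins 24–4.
Gupta vs Jones: Jones wins 21–7.
Ito vs Khan: Khan wins 19–9.
Ito vs Hale: Hale wins 28–0.
Ito vs Fong: Fong wins 19–9.
Ito vs Jones: Jones wins 23–5.
Khan vs Hale: Hale wins 26–2.
Khan vs Fong: Khan wins 18–10.
Khan vs Jones: Jones wins 21–7.
Hale vs Fong: Hale wins 27–1.
Hale vs Jones: Hale wins 28–0.
Fong vs Jones: Jones wins 23–5.
Hale beats each rival — Gupta (25–3), Ito (28–0), Khan (26–2), Fong (27–1), Jones (28–0) — so Hale is the Condorcet winner.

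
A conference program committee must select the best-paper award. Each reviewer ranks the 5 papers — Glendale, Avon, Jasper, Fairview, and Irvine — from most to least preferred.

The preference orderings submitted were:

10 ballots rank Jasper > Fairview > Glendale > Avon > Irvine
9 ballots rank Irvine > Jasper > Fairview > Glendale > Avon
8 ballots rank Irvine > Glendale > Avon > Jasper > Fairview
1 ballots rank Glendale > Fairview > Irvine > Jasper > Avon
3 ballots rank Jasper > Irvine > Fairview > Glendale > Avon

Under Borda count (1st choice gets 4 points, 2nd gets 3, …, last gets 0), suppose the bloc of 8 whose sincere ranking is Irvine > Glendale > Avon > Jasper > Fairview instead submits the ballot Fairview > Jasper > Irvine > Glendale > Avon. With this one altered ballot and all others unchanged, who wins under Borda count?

Jasper

Borda totals with the altered ballot: Glendale 44, Avon 10, Jasper 104, Fairview 89, Irvine 63.
The winner is unchanged: still Jasper.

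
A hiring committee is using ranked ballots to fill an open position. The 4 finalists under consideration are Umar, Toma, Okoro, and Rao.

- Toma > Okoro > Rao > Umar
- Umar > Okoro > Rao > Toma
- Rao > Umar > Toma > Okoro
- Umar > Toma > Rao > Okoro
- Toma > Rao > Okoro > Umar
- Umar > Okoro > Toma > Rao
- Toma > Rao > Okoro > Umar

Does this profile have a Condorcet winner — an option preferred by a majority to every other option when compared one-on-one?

No

Head-to-head results (7 voters total):
Umar vs Toma: Umar wins 4–3.
Umar vs Okoro: Umar wins 4–3.
Umar vs Rao: Rao wins 4–3.
Toma vs Okoro: Toma wins 5–2.
Toma vs Rao: Toma wins 5–2.
Okoro vs Rao: Rao wins 4–3.
No candidate beats all others: Umar beats Toma beats Rao beats Umar, a majority cycle.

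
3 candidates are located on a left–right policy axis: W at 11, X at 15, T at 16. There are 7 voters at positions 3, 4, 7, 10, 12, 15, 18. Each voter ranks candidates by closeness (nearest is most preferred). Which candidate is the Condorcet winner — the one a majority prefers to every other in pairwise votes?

W

With single-peaked preferences on a line, the Condorcet winner is the candidate closest to the median voter.
The median voter (position 10) is closest to W at 11.
Check: W vs T — voters closer to W: 5 of 7.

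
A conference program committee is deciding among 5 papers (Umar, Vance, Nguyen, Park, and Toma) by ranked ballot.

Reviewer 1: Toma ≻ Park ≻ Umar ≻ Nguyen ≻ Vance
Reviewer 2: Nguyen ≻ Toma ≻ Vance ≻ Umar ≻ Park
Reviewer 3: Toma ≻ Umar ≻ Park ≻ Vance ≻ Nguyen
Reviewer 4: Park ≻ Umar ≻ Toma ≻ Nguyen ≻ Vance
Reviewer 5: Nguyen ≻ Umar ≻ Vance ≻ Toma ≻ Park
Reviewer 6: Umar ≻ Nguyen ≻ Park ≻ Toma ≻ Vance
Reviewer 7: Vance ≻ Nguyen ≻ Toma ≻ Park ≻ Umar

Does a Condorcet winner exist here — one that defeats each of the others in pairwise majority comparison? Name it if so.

No Condorcet winner

Head-to-head results (7 voters total):
Umar vs Vance: Umar wins 5–2.
Umar vs Nguyen: Umar wins 4–3.
Umar vs Park: Umar wins 4–3.
Umar vs Toma: Toma wins 4–3.
Vance vs Nguyen: Nguyen wins 5–2.
Vance vs Park: Park wins 4–3.
Vance vs Toma: Toma wins 5–2.
Nguyen vs Park: Nguyen wins 4–3.
Nguyen vs Toma: Nguyen wins 4–3.
Park vs Toma: Toma wins 5–2.
No candidate beats all others: Umar beats Nguyen beats Toma beats Umar, a majority cycle.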